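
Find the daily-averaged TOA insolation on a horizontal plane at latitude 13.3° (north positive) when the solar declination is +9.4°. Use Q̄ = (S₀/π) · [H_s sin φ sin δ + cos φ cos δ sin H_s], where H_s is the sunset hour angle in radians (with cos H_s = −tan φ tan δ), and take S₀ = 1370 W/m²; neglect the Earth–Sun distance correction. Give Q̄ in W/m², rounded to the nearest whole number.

445 W/m²

−tan φ tan δ = −(0.2364)(0.1655) = -0.0391; H_s = arccos(-0.0391) = 92.24°. In radians, H_s = 1.6099.
H_s sin φ sin δ = 1.6099 × 0.2300 × 0.1633 = 0.0605.
cos φ cos δ sin H_s = 0.9732 × 0.9866 × 0.9992 = 0.9594.
Q̄ = (1370/π) × (0.0605 + 0.9594) = 436.08 × 1.0199 = 444.76 W/m².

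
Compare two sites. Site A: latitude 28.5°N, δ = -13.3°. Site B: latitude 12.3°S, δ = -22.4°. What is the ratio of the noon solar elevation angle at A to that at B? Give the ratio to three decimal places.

A: 90° − |28.5 − (-13.3)| = 48.20°.
B: 90° − |-12.3 − (-22.4)| = 79.90°.
Ratio A/B = 48.2000 / 79.9000 = 0.6033.

0.603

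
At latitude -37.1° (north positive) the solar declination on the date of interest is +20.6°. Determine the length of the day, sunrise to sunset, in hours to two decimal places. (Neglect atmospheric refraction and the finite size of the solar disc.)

cos H_s = −tan(-37.1°) · tan(20.6°) = 0.2843, so H_s = arccos(0.2843) = 73.48°.
Day length = 2 H_s / 15° h⁻¹ = 146.96° / 15 = 9.797 h.

9.80 hours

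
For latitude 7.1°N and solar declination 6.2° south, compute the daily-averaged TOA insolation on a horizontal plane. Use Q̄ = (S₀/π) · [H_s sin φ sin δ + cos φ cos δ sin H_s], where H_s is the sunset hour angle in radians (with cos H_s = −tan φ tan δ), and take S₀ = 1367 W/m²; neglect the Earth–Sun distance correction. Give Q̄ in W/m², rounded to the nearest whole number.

420 W/m²

cos H_s = −tan(7.1°) · tan(-6.2°) = 0.0135, so H_s = arccos(0.0135) = 89.23°. In radians, H_s = 1.5574.
H_s sin φ sin δ = 1.5574 × 0.1236 × -0.1080 = -0.0208.
cos φ cos δ sin H_s = 0.9923 × 0.9942 × 0.9999 = 0.9864.
Q̄ = (1367/π) × (-0.0208 + 0.9864) = 435.13 × 0.9656 = 420.16 W/m².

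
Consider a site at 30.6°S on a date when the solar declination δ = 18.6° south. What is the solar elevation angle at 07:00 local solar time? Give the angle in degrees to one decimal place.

Hour angle H = 15° × (7 − 12) = -75.00°.
With φ = -30.6°, δ = -18.6°, H = -75.00°: sin φ sin δ = 0.1624, cos φ cos δ cos H = 0.2111, so cos θ_z = 0.3735.
θ_z = arccos(0.3735) = 68.07°, so the elevation is 90° − 68.07° = 21.93°.

21.9°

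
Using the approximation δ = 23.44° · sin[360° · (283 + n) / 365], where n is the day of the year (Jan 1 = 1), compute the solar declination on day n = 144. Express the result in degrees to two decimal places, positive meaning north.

360 × (283 + 144) / 365 = 421.151°; sin(421.151°) = 0.8759.
δ = 23.44 × 0.8759 = 20.531° ≈ +20.53°.

+20.53°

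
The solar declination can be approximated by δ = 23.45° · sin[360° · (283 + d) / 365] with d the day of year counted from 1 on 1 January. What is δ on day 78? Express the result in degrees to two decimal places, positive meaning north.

360 × (283 + 78) / 365 = 356.055°; sin(356.055°) = -0.0688.
δ = 23.45 × -0.0688 = -1.613° ≈ -1.61°.

-1.61°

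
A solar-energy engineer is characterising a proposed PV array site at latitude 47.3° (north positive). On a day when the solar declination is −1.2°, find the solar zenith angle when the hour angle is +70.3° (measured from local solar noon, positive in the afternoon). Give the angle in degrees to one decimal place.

77.7°

cos θ_z = sin φ sin δ + cos φ cos δ cos H = (0.7349)(-0.0209) + (0.6782)(0.9998)(0.3371) = 0.2132.
θ_z = arccos(0.2132) = 77.69°.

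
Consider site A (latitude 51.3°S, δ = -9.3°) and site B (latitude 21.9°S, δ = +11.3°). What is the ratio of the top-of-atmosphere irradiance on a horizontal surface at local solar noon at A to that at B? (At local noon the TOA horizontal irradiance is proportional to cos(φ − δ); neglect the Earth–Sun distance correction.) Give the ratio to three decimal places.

A: cos θ_z = cos(-51.3° − (-9.3°)) = 0.7431.
B: cos θ_z = cos(-21.9° − (11.3°)) = 0.8368.
Ratio A/B = 0.7431 / 0.8368 = 0.8880.

0.888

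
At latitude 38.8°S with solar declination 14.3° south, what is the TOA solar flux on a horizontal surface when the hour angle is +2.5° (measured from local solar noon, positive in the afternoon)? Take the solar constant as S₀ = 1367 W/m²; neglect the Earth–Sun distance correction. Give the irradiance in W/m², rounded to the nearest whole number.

cos θ_z = sin(-38.8°) sin(-14.3°) + cos(-38.8°) cos(-14.3°) cos(2.50°) = 0.1548 + 0.7545 = 0.9093.
Top-of-atmosphere irradiance = S₀ cos θ_z = 1367 × 0.9093 = 1243.01 W/m².

1243 W/m²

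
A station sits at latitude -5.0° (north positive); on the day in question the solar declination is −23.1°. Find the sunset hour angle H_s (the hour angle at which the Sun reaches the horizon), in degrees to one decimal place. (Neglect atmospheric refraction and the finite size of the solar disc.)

92.1°

cos H_s = −tan(-5.0°) · tan(-23.1°) = -0.0373, so H_s = arccos(-0.0373) = 92.14°.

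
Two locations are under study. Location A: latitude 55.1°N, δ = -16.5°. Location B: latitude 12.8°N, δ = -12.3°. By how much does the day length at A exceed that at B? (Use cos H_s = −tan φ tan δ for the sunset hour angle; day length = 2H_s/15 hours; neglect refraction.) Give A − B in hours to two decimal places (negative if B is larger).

-2.97 h

A: H_s = arccos(−tan 55.1° · tan -16.5°) = 64.87°, so 2H_s/15 = 8.6493 h.
B: H_s = arccos(−tan 12.8° · tan -12.3°) = 87.16°, so 2H_s/15 = 11.6213 h.
A − B = 8.6493 − 11.6213 = -2.9720 h.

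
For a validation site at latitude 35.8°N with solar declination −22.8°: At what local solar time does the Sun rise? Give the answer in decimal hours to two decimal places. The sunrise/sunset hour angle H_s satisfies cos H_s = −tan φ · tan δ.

The sunset hour angle satisfies cos H_s = −tan φ tan δ = 0.3032, giving H_s = 72.35°.
Sunrise is at 12 − H_s/15 = 12 − 4.823 = 7.177 h local solar time.

7.18 h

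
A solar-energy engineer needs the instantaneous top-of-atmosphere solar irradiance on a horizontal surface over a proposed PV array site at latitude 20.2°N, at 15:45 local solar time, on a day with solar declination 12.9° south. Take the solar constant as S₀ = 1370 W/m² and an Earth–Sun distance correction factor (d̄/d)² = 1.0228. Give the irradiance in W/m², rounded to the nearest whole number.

604 W/m²

Hour angle H = 15° × (15.75 − 12) = 56.25°.
With φ = 20.2°, δ = -12.9°, H = 56.25°: sin φ sin δ = -0.0771, cos φ cos δ cos H = 0.5082, so cos θ_z = 0.4311.
Top-of-atmosphere irradiance = S₀ (d̄/d)² cos θ_z = 1370 × 1.0228 × 0.4311 = 604.07 W/m².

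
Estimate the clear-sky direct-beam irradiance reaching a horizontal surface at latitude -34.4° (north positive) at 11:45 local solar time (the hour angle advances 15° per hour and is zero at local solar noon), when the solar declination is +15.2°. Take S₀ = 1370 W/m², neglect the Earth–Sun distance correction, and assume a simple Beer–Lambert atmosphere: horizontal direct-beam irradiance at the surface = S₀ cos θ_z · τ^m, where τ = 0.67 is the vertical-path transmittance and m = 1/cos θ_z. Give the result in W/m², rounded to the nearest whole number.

Hour angle H = 15° × (11.75 − 12) = -3.75°.
With φ = -34.4°, δ = 15.2°, H = -3.75°: sin φ sin δ = -0.1481, cos φ cos δ cos H = 0.7945, so cos θ_z = 0.6464.
Air mass m = 1/cos θ_z = 1/0.6464 = 1.547; τ^m = 0.67^1.547 = 0.5382.
Surface direct beam = 1370 × 0.6464 × 0.5382 = 476.61 W/m².

477 W/m²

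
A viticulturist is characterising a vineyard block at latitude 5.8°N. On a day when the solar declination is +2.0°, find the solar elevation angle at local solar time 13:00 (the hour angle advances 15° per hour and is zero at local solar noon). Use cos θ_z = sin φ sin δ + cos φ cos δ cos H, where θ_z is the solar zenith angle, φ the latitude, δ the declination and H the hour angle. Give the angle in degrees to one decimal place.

Hour angle H = 15° × (13 − 12) = 15.00°.
cos θ_z = sin(5.8°) sin(2.0°) + cos(5.8°) cos(2.0°) cos(15.00°) = 0.0035 + 0.9604 = 0.9639.
θ_z = arccos(0.9639) = 15.44°, so the elevation is 90° − 15.44° = 74.56°.

74.6°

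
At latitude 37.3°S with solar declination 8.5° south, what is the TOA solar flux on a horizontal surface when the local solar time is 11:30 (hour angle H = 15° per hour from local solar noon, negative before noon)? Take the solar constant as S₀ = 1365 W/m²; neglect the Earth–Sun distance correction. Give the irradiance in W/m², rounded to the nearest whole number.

1187 W/m²

Hour angle H = 15° × (11.5 − 12) = -7.50°.
With φ = -37.3°, δ = -8.5°, H = -7.50°: sin φ sin δ = 0.0896, cos φ cos δ cos H = 0.7800, so cos θ_z = 0.8696.
Top-of-atmosphere irradiance = S₀ cos θ_z = 1365 × 0.8696 = 1187.00 W/m².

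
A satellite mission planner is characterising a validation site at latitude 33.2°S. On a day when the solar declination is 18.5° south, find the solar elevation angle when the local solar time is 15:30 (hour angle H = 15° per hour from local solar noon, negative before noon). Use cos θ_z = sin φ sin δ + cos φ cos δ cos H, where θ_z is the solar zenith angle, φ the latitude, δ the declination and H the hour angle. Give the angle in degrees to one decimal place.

Hour angle H = 15° × (15.5 − 12) = 52.50°.
cos θ_z = sin φ sin δ + cos φ cos δ cos H = (-0.5476)(-0.3173) + (0.8368)(0.9483)(0.6088) = 0.6569.
θ_z = arccos(0.6569) = 48.94°, so the elevation is 90° − 48.94° = 41.06°.

41.1°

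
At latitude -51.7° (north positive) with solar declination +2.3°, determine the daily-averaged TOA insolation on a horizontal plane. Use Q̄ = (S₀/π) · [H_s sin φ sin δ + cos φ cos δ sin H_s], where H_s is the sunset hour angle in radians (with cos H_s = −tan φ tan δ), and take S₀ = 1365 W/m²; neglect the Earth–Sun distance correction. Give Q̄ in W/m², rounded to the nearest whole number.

248 W/m²

−tan φ tan δ = −(-1.2662)(0.0402) = 0.0509; H_s = arccos(0.0509) = 87.08°. In radians, H_s = 1.5198.
H_s sin φ sin δ = 1.5198 × -0.7848 × 0.0401 = -0.0478.
cos φ cos δ sin H_s = 0.6198 × 0.9992 × 0.9987 = 0.6185.
Q̄ = (1365/π) × (-0.0478 + 0.6185) = 434.49 × 0.5707 = 247.96 W/m².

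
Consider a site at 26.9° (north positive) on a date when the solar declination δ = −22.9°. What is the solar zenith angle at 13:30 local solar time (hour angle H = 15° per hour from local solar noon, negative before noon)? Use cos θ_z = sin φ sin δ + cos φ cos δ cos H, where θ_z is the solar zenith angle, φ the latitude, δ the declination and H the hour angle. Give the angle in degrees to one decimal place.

54.3°

Hour angle H = 15° × (13.5 − 12) = 22.50°.
cos θ_z = sin φ sin δ + cos φ cos δ cos H = (0.4524)(-0.3891) + (0.8918)(0.9212)(0.9239) = 0.5830.
θ_z = arccos(0.5830) = 54.34°.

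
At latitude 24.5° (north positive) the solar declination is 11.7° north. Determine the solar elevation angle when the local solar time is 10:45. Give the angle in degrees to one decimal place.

68.1°

Hour angle H = 15° × (10.75 − 12) = -18.75°.
cos θ_z = sin φ sin δ + cos φ cos δ cos H = (0.4147)(0.2028) + (0.9100)(0.9792)(0.9469) = 0.9279.
θ_z = arccos(0.9279) = 21.89°, so the elevation is 90° − 21.89° = 68.11°.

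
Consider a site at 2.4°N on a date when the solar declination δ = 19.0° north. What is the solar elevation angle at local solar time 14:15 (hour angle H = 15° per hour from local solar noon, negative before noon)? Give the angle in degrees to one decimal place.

Hour angle H = 15° × (14.25 − 12) = 33.75°.
With φ = 2.4°, δ = 19.0°, H = 33.75°: sin φ sin δ = 0.0136, cos φ cos δ cos H = 0.7855, so cos θ_z = 0.7991.
θ_z = arccos(0.7991) = 36.96°, so the elevation is 90° − 36.96° = 53.04°.

53.0°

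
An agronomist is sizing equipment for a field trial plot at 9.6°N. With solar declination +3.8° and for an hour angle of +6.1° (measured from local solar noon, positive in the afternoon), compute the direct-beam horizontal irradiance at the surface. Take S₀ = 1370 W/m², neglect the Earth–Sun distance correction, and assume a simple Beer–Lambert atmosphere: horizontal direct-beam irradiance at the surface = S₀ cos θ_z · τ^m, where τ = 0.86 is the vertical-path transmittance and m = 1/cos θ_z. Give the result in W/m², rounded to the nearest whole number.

1164 W/m²

With φ = 9.6°, δ = 3.8°, H = 6.10°: sin φ sin δ = 0.0111, cos φ cos δ cos H = 0.9783, so cos θ_z = 0.9894.
Air mass m = 1/cos θ_z = 1/0.9894 = 1.011; τ^m = 0.86^1.011 = 0.8586.
Surface direct beam = 1370 × 0.9894 × 0.8586 = 1163.81 W/m².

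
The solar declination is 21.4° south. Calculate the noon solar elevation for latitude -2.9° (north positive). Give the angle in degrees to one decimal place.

71.5°

At local solar noon the hour angle is zero, so the elevation is 90° − |φ − δ| = 90° − |-2.9° − (-21.4°)| = 90° − 18.5° = 71.5°.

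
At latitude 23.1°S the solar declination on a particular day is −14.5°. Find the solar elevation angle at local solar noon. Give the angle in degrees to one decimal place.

81.4°

At local solar noon the hour angle is zero, so the elevation is 90° − |φ − δ| = 90° − |-23.1° − (-14.5°)| = 90° − 8.6° = 81.4°.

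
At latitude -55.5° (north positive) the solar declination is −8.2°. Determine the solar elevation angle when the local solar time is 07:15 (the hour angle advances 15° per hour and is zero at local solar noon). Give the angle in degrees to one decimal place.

17.3°

Hour angle H = 15° × (7.25 − 12) = -71.25°.
With φ = -55.5°, δ = -8.2°, H = -71.25°: sin φ sin δ = 0.1175, cos φ cos δ cos H = 0.1802, so cos θ_z = 0.2977.
θ_z = arccos(0.2977) = 72.68°, so the elevation is 90° − 72.68° = 17.32°.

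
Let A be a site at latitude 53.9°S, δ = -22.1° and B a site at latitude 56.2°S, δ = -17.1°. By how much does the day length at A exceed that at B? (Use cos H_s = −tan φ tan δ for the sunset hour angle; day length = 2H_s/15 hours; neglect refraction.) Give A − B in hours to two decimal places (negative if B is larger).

A: H_s = arccos(−tan -53.9° · tan -22.1°) = 123.84°, so 2H_s/15 = 16.5120 h.
B: H_s = arccos(−tan -56.2° · tan -17.1°) = 117.36°, so 2H_s/15 = 15.6480 h.
A − B = 16.5120 − 15.6480 = 0.8640 h.

+0.86 h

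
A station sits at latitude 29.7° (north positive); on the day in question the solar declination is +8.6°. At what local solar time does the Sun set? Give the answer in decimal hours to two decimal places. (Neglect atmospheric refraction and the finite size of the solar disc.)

18.33 h

−tan φ tan δ = −(0.5704)(0.1512) = -0.0862; H_s = arccos(-0.0862) = 94.95°.
Sunset is at 12 + H_s/15 = 12 + 6.330 = 18.330 h local solar time.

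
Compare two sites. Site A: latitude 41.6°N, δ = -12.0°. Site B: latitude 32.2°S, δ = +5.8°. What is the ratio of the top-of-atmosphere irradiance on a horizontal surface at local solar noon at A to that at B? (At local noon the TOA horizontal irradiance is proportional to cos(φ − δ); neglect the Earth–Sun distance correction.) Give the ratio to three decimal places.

0.753

A: cos θ_z = cos(41.6° − (-12.0°)) = 0.5934.
B: cos θ_z = cos(-32.2° − (5.8°)) = 0.7880.
Ratio A/B = 0.5934 / 0.7880 = 0.7530.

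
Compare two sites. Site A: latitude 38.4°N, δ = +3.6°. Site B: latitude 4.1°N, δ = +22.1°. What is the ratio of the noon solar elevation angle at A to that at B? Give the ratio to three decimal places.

0.767

A: 90° − |38.4 − (3.6)| = 55.20°.
B: 90° − |4.1 − (22.1)| = 72.00°.
Ratio A/B = 55.2000 / 72.0000 = 0.7667.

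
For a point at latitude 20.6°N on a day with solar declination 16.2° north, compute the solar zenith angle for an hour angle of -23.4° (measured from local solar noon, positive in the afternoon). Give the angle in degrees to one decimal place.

22.6°

cos θ_z = sin φ sin δ + cos φ cos δ cos H = (0.3518)(0.2790) + (0.9361)(0.9603)(0.9178) = 0.9232.
θ_z = arccos(0.9232) = 22.60°.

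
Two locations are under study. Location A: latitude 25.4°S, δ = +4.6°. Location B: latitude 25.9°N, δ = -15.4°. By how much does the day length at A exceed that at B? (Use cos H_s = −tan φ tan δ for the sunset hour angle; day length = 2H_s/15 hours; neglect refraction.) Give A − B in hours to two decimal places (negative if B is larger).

+0.73 h

A: H_s = arccos(−tan -25.4° · tan 4.6°) = 87.81°, so 2H_s/15 = 11.7080 h.
B: H_s = arccos(−tan 25.9° · tan -15.4°) = 82.31°, so 2H_s/15 = 10.9747 h.
A − B = 11.7080 − 10.9747 = 0.7333 h.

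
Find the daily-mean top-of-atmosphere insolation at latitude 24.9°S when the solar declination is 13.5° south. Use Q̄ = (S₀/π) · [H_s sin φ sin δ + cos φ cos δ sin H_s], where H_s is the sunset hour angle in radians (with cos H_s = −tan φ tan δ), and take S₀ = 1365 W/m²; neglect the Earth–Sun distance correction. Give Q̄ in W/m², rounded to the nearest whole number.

cos H_s = −tan(-24.9°) · tan(-13.5°) = -0.1114, so H_s = arccos(-0.1114) = 96.40°. In radians, H_s = 1.6825.
H_s sin φ sin δ = 1.6825 × -0.4210 × -0.2334 = 0.1653.
cos φ cos δ sin H_s = 0.9070 × 0.9724 × 0.9938 = 0.8765.
Q̄ = (1365/π) × (0.1653 + 0.8765) = 434.49 × 1.0418 = 452.65 W/m².

453 W/m²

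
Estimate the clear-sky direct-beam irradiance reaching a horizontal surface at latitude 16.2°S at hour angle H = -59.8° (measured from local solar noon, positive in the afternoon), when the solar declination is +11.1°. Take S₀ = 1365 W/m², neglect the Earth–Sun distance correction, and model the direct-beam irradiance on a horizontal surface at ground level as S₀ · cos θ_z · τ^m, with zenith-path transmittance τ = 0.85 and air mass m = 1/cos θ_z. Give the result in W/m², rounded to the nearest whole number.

390 W/m²

cos θ_z = sin φ sin δ + cos φ cos δ cos H = (-0.2790)(0.1925) + (0.9603)(0.9813)(0.5030) = 0.4203.
Air mass m = 1/cos θ_z = 1/0.4203 = 2.379; τ^m = 0.85^2.379 = 0.6793.
Surface direct beam = 1365 × 0.4203 × 0.6793 = 389.72 W/m².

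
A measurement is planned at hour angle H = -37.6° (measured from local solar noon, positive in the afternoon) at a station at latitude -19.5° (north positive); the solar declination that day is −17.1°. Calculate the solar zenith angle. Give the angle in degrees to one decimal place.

35.7°

cos θ_z = sin(-19.5°) sin(-17.1°) + cos(-19.5°) cos(-17.1°) cos(-37.60°) = 0.0982 + 0.7138 = 0.8120.
θ_z = arccos(0.8120) = 35.71°.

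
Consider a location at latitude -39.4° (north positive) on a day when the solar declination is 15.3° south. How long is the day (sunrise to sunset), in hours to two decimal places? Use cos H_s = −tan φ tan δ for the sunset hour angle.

−tan φ tan δ = −(-0.8214)(-0.2736) = -0.2247; H_s = arccos(-0.2247) = 102.99°.
Day length = 2 H_s / 15° h⁻¹ = 205.98° / 15 = 13.732 h.

13.73 hours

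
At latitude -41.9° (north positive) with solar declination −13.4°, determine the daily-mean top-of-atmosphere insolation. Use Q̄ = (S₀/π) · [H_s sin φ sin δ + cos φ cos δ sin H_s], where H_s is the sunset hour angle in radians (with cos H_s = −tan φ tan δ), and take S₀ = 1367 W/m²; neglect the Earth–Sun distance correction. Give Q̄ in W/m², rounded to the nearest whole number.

−tan φ tan δ = −(-0.8972)(-0.2382) = -0.2137; H_s = arccos(-0.2137) = 102.34°. In radians, H_s = 1.7862.
H_s sin φ sin δ = 1.7862 × -0.6678 × -0.2317 = 0.2764.
cos φ cos δ sin H_s = 0.7443 × 0.9728 × 0.9769 = 0.7073.
Q̄ = (1367/π) × (0.2764 + 0.7073) = 435.13 × 0.9837 = 428.04 W/m².

428 W/m²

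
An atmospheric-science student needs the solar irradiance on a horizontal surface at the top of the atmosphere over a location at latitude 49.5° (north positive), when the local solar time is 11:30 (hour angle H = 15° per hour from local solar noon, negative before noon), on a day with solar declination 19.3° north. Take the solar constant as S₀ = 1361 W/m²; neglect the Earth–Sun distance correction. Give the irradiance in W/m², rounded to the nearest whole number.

Hour angle H = 15° × (11.5 − 12) = -7.50°.
cos θ_z = sin(49.5°) sin(19.3°) + cos(49.5°) cos(19.3°) cos(-7.50°) = 0.2513 + 0.6077 = 0.8590.
Top-of-atmosphere irradiance = S₀ cos θ_z = 1361 × 0.8590 = 1169.10 W/m².

1169 W/m²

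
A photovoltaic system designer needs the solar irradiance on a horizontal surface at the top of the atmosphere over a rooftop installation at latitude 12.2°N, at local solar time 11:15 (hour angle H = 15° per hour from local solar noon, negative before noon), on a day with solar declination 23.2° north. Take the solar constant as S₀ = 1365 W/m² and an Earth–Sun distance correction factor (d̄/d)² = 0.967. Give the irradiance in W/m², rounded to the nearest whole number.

1273 W/m²

Hour angle H = 15° × (11.25 − 12) = -11.25°.
cos θ_z = sin(12.2°) sin(23.2°) + cos(12.2°) cos(23.2°) cos(-11.25°) = 0.0832 + 0.8811 = 0.9643.
Top-of-atmosphere irradiance = S₀ (d̄/d)² cos θ_z = 1365 × 0.967 × 0.9643 = 1272.83 W/m².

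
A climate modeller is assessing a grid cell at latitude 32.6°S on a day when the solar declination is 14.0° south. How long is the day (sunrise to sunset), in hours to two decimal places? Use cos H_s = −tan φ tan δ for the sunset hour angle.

cos H_s = −tan(-32.6°) · tan(-14.0°) = -0.1595, so H_s = arccos(-0.1595) = 99.18°.
Day length = 2 H_s / 15° h⁻¹ = 198.36° / 15 = 13.224 h.

13.22 hours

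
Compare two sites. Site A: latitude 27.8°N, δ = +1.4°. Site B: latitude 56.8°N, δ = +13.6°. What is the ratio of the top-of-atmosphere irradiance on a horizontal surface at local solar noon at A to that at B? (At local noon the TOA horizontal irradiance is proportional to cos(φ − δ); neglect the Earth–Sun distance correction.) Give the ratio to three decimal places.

A: cos θ_z = cos(27.8° − (1.4°)) = 0.8957.
B: cos θ_z = cos(56.8° − (13.6°)) = 0.7290.
Ratio A/B = 0.8957 / 0.7290 = 1.2287.

1.229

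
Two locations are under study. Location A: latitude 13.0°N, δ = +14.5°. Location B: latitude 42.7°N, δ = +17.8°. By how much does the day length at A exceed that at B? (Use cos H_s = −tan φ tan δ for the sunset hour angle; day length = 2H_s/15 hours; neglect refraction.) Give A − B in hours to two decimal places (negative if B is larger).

-1.84 h

A: H_s = arccos(−tan 13.0° · tan 14.5°) = 93.42°, so 2H_s/15 = 12.4560 h.
B: H_s = arccos(−tan 42.7° · tan 17.8°) = 107.23°, so 2H_s/15 = 14.2973 h.
A − B = 12.4560 − 14.2973 = -1.8413 h.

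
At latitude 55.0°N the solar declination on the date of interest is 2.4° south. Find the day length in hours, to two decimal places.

11.54 hours

−tan φ tan δ = −(1.4281)(-0.0419) = 0.0598; H_s = arccos(0.0598) = 86.57°.
Day length = 2 H_s / 15° h⁻¹ = 173.14° / 15 = 11.543 h.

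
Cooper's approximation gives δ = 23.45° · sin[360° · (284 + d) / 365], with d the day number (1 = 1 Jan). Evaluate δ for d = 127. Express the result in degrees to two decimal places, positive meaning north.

360 × (284 + 127) / 365 = 405.370°; sin(405.370°) = 0.7117.
δ = 23.45 × 0.7117 = 16.689° ≈ +16.69°.

+16.69°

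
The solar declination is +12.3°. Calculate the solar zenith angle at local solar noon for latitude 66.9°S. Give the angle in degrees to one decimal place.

At local solar noon the hour angle is zero, so the zenith angle is |φ − δ| = |-66.9° − (12.3°)| = 79.2°.

79.2°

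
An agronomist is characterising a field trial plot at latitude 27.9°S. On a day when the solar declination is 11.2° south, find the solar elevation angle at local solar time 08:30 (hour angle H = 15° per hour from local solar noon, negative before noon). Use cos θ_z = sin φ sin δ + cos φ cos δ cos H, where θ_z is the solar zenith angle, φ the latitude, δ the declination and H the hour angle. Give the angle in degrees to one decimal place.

38.2°

Hour angle H = 15° × (8.5 − 12) = -52.50°.
cos θ_z = sin φ sin δ + cos φ cos δ cos H = (-0.4679)(-0.1942) + (0.8838)(0.9810)(0.6088) = 0.6187.
θ_z = arccos(0.6187) = 51.78°, so the elevation is 90° − 51.78° = 38.22°.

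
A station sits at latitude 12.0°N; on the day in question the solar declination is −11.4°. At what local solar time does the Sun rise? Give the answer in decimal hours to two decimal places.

6.16 h

The sunset hour angle satisfies cos H_s = −tan φ tan δ = 0.0429, giving H_s = 87.54°.
Sunrise is at 12 − H_s/15 = 12 − 5.836 = 6.164 h local solar time.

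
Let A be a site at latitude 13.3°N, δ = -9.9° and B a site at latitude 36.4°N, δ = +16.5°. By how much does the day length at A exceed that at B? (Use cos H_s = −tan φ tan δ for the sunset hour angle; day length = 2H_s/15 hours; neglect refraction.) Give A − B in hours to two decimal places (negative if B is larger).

-2.00 h

A: H_s = arccos(−tan 13.3° · tan -9.9°) = 87.64°, so 2H_s/15 = 11.6853 h.
B: H_s = arccos(−tan 36.4° · tan 16.5°) = 102.61°, so 2H_s/15 = 13.6813 h.
A − B = 11.6853 − 13.6813 = -1.9960 h.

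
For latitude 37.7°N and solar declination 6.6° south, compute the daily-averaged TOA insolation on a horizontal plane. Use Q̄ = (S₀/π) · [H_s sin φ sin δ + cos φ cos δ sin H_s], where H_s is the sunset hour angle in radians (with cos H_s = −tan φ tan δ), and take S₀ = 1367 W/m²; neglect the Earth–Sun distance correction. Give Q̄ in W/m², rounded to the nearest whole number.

295 W/m²

cos H_s = −tan(37.7°) · tan(-6.6°) = 0.0894, so H_s = arccos(0.0894) = 84.87°. In radians, H_s = 1.4813.
H_s sin φ sin δ = 1.4813 × 0.6115 × -0.1149 = -0.1041.
cos φ cos δ sin H_s = 0.7912 × 0.9934 × 0.9960 = 0.7828.
Q̄ = (1367/π) × (-0.1041 + 0.7828) = 435.13 × 0.6787 = 295.32 W/m².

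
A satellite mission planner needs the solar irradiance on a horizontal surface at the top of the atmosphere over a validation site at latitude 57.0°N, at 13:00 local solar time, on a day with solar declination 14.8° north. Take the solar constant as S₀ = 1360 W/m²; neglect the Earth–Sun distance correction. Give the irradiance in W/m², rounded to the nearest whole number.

983 W/m²

Hour angle H = 15° × (13 − 12) = 15.00°.
cos θ_z = sin φ sin δ + cos φ cos δ cos H = (0.8387)(0.2554) + (0.5446)(0.9668)(0.9659) = 0.7228.
Top-of-atmosphere irradiance = S₀ cos θ_z = 1360 × 0.7228 = 983.01 W/m².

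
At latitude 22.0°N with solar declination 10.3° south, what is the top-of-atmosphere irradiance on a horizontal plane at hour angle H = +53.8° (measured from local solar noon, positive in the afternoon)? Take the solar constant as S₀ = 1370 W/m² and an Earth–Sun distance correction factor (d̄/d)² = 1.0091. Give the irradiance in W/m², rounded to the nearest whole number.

652 W/m²

cos θ_z = sin(22.0°) sin(-10.3°) + cos(22.0°) cos(-10.3°) cos(53.80°) = -0.0670 + 0.5388 = 0.4718.
Top-of-atmosphere irradiance = S₀ (d̄/d)² cos θ_z = 1370 × 1.0091 × 0.4718 = 652.25 W/m².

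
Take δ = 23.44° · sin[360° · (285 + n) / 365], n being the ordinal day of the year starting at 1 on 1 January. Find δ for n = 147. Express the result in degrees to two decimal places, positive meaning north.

+21.43°

360 × (285 + 147) / 365 = 426.082°; sin(426.082°) = 0.9141.
δ = 23.44 × 0.9141 = 21.427° ≈ +21.43°.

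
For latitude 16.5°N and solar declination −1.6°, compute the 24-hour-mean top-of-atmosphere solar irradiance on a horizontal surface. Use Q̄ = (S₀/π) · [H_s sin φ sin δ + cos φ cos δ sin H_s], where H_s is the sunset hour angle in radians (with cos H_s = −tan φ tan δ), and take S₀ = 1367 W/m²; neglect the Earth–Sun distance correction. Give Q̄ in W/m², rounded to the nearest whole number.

cos H_s = −tan(16.5°) · tan(-1.6°) = 0.0083, so H_s = arccos(0.0083) = 89.52°. In radians, H_s = 1.5624.
H_s sin φ sin δ = 1.5624 × 0.2840 × -0.0279 = -0.0124.
cos φ cos δ sin H_s = 0.9588 × 0.9996 × 1.0000 = 0.9584.
Q̄ = (1367/π) × (-0.0124 + 0.9584) = 435.13 × 0.9460 = 411.63 W/m².

412 W/m²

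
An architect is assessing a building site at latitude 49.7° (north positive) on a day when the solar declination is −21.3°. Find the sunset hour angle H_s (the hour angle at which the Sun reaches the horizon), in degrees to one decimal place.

cos H_s = −tan(49.7°) · tan(-21.3°) = 0.4597, so H_s = arccos(0.4597) = 62.63°.

62.6°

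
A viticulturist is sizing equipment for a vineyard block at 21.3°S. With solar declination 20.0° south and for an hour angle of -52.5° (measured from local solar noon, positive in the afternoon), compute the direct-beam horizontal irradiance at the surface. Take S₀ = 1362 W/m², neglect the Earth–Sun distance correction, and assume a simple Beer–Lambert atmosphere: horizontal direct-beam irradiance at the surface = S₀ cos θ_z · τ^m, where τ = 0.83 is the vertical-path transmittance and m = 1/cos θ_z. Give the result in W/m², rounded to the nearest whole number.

674 W/m²

With φ = -21.3°, δ = -20.0°, H = -52.50°: sin φ sin δ = 0.1242, cos φ cos δ cos H = 0.5330, so cos θ_z = 0.6572.
Air mass m = 1/cos θ_z = 1/0.6572 = 1.522; τ^m = 0.83^1.522 = 0.7531.
Surface direct beam = 1362 × 0.6572 × 0.7531 = 674.10 W/m².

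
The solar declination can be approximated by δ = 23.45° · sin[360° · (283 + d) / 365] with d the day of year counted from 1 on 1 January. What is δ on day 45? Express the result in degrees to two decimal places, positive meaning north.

360 × (283 + 45) / 365 = 323.507°; sin(323.507°) = -0.5947.
δ = 23.45 × -0.5947 = -13.946° ≈ -13.95°.

-13.95°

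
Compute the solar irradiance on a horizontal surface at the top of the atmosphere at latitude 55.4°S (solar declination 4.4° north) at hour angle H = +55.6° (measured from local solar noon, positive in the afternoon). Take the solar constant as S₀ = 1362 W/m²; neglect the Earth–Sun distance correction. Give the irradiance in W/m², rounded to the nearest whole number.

With φ = -55.4°, δ = 4.4°, H = 55.60°: sin φ sin δ = -0.0632, cos φ cos δ cos H = 0.3199, so cos θ_z = 0.2567.
Top-of-atmosphere irradiance = S₀ cos θ_z = 1362 × 0.2567 = 349.63 W/m².

350 W/m²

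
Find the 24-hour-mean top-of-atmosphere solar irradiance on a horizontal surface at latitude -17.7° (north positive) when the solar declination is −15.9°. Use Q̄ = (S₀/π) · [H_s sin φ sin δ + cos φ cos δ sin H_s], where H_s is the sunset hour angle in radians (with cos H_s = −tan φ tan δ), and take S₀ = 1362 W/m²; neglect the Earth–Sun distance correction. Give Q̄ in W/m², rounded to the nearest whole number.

456 W/m²

−tan φ tan δ = −(-0.3191)(-0.2849) = -0.0909; H_s = arccos(-0.0909) = 95.22°. In radians, H_s = 1.6619.
H_s sin φ sin δ = 1.6619 × -0.3040 × -0.2740 = 0.1384.
cos φ cos δ sin H_s = 0.9527 × 0.9617 × 0.9959 = 0.9125.
Q̄ = (1362/π) × (0.1384 + 0.9125) = 433.54 × 1.0509 = 455.61 W/m².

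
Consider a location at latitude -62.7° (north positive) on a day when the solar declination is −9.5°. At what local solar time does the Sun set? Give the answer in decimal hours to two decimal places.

19.26 h

−tan φ tan δ = −(-1.9375)(-0.1673) = -0.3241; H_s = arccos(-0.3241) = 108.91°.
Sunset is at 12 + H_s/15 = 12 + 7.261 = 19.261 h local solar time.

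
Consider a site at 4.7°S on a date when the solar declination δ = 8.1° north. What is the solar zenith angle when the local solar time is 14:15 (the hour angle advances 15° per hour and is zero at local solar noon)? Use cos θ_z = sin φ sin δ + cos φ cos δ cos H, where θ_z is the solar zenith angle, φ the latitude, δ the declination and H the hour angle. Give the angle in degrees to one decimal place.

Hour angle H = 15° × (14.25 − 12) = 33.75°.
cos θ_z = sin φ sin δ + cos φ cos δ cos H = (-0.0819)(0.1409) + (0.9966)(0.9900)(0.8315) = 0.8088.
θ_z = arccos(0.8088) = 36.02°.

36.0°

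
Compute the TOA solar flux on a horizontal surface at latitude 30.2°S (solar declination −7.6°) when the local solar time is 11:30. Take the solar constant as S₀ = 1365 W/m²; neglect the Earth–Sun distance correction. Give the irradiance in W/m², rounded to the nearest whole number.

1250 W/m²

Hour angle H = 15° × (11.5 − 12) = -7.50°.
With φ = -30.2°, δ = -7.6°, H = -7.50°: sin φ sin δ = 0.0665, cos φ cos δ cos H = 0.8494, so cos θ_z = 0.9159.
Top-of-atmosphere irradiance = S₀ cos θ_z = 1365 × 0.9159 = 1250.20 W/m².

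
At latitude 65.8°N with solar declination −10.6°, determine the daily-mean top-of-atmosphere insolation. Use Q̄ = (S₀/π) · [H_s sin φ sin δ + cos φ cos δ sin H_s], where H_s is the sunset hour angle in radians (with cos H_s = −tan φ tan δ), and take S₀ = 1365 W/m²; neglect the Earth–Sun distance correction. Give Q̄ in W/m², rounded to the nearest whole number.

cos H_s = −tan(65.8°) · tan(-10.6°) = 0.4164, so H_s = arccos(0.4164) = 65.39°. In radians, H_s = 1.1413.
H_s sin φ sin δ = 1.1413 × 0.9121 × -0.1840 = -0.1915.
cos φ cos δ sin H_s = 0.4099 × 0.9829 × 0.9092 = 0.3663.
Q̄ = (1365/π) × (-0.1915 + 0.3663) = 434.49 × 0.1748 = 75.95 W/m².

76 W/m²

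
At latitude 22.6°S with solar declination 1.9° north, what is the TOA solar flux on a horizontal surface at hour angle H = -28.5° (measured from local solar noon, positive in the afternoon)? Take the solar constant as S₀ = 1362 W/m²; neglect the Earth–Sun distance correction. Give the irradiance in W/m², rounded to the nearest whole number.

1087 W/m²

cos θ_z = sin(-22.6°) sin(1.9°) + cos(-22.6°) cos(1.9°) cos(-28.50°) = -0.0127 + 0.8109 = 0.7982.
Top-of-atmosphere irradiance = S₀ cos θ_z = 1362 × 0.7982 = 1087.15 W/m².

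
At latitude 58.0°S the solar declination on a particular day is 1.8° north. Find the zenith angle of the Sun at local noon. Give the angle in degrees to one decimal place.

59.8°

At local solar noon the hour angle is zero, so the zenith angle is |φ − δ| = |-58.0° − (1.8°)| = 59.8°.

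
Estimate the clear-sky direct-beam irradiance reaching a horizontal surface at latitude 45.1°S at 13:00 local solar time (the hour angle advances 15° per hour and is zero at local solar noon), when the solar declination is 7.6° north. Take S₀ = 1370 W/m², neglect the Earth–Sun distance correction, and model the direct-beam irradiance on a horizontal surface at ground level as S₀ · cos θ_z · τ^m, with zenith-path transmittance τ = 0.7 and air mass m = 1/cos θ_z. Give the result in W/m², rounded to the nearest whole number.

Hour angle H = 15° × (13 − 12) = 15.00°.
cos θ_z = sin(-45.1°) sin(7.6°) + cos(-45.1°) cos(7.6°) cos(15.00°) = -0.0937 + 0.6758 = 0.5821.
Air mass m = 1/cos θ_z = 1/0.5821 = 1.718; τ^m = 0.7^1.718 = 0.5418.
Surface direct beam = 1370 × 0.5821 × 0.5418 = 432.07 W/m².

432 W/m²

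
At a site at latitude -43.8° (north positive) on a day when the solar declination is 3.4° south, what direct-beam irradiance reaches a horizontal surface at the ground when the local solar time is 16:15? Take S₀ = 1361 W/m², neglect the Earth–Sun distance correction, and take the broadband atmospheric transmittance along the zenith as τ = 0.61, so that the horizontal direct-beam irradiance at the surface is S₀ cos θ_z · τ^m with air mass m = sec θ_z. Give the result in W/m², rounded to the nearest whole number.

Hour angle H = 15° × (16.25 − 12) = 63.75°.
cos θ_z = sin φ sin δ + cos φ cos δ cos H = (-0.6921)(-0.0593) + (0.7218)(0.9982)(0.4423) = 0.3597.
Air mass m = 1/cos θ_z = 1/0.3597 = 2.780; τ^m = 0.61^2.780 = 0.2531.
Surface direct beam = 1361 × 0.3597 × 0.2531 = 123.91 W/m².

124 W/m²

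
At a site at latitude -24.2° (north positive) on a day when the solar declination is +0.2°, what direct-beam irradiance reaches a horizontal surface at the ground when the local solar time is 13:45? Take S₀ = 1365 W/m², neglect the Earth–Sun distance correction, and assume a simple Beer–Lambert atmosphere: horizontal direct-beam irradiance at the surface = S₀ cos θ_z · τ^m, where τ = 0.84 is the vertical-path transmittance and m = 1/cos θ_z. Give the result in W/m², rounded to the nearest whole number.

Hour angle H = 15° × (13.75 − 12) = 26.25°.
cos θ_z = sin φ sin δ + cos φ cos δ cos H = (-0.4099)(0.0035) + (0.9121)(1.0000)(0.8969) = 0.8166.
Air mass m = 1/cos θ_z = 1/0.8166 = 1.225; τ^m = 0.84^1.225 = 0.8077.
Surface direct beam = 1365 × 0.8166 × 0.8077 = 900.31 W/m².

900 W/m²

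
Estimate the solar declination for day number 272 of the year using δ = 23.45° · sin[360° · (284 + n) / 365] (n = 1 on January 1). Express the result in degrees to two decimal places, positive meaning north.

-3.42°

360 × (284 + 272) / 365 = 548.384°; sin(548.384°) = -0.1458.
δ = 23.45 × -0.1458 = -3.419° ≈ -3.42°.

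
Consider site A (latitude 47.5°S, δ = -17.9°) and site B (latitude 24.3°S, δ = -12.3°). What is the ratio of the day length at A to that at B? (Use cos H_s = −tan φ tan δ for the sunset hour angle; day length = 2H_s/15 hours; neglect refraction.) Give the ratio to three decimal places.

1.157

A: H_s = arccos(−tan -47.5° · tan -17.9°) = 110.64°, so 2H_s/15 = 14.7520 h.
B: H_s = arccos(−tan -24.3° · tan -12.3°) = 95.65°, so 2H_s/15 = 12.7533 h.
Ratio A/B = 14.7520 / 12.7533 = 1.1567.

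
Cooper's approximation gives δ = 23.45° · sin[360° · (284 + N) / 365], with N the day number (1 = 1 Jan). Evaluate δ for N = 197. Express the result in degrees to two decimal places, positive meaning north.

360 × (284 + 197) / 365 = 474.411°; sin(474.411°) = 0.9106.
δ = 23.45 × 0.9106 = 21.354° ≈ +21.35°.

+21.35°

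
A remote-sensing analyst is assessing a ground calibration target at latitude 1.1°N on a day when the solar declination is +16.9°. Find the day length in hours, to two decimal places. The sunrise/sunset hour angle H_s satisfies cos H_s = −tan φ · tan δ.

cos H_s = −tan(1.1°) · tan(16.9°) = -0.0058, so H_s = arccos(-0.0058) = 90.33°.
Day length = 2 H_s / 15° h⁻¹ = 180.66° / 15 = 12.044 h.

12.04 hours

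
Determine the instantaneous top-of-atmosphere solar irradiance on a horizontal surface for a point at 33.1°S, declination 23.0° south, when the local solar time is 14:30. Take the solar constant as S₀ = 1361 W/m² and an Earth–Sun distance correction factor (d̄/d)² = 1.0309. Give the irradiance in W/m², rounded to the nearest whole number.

Hour angle H = 15° × (14.5 − 12) = 37.50°.
cos θ_z = sin φ sin δ + cos φ cos δ cos H = (-0.5461)(-0.3907) + (0.8377)(0.9205)(0.7934) = 0.8252.
Top-of-atmosphere irradiance = S₀ (d̄/d)² cos θ_z = 1361 × 1.0309 × 0.8252 = 1157.80 W/m².

1158 W/m²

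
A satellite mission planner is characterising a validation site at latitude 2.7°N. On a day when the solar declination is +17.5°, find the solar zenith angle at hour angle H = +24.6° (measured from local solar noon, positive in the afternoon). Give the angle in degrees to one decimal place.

cos θ_z = sin φ sin δ + cos φ cos δ cos H = (0.0471)(0.3007) + (0.9989)(0.9537)(0.9092) = 0.8803.
θ_z = arccos(0.8803) = 28.32°.

28.3°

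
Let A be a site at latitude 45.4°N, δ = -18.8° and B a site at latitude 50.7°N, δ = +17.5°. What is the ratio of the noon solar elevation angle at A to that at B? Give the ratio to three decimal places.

0.454

A: 90° − |45.4 − (-18.8)| = 25.80°.
B: 90° − |50.7 − (17.5)| = 56.80°.
Ratio A/B = 25.8000 / 56.8000 = 0.4542.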